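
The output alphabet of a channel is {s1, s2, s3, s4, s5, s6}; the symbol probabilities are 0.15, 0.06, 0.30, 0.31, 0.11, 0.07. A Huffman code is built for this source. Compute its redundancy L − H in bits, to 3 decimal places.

0.052 bits

Entropy H = −Σ p log₂ p ≈ 2.3178 bits.
Huffman merges: 3/50+7/100→13/100; 11/100+13/100→6/25; 3/20+6/25→39/100; 3/10+31/100→61/100; 39/100+61/100→1. L = 237/100 ≈ 2.3700.
L − H = 2.3700 − 2.3178 = 0.052 bits.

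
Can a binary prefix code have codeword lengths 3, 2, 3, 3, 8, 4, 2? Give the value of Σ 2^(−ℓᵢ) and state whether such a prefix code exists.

With common denominator 2^8 = 256: Σ 2^(−ℓᵢ) = 32/256 + 64/256 + 32/256 + 32/256 + 1/256 + 16/256 + 64/256 = 241/256 = 0.94140625.
Kraft's inequality requires Σ ≤ 1; here Σ = 0.94140625 ≤ 1, so such a prefix code exists.

0.94140625; yes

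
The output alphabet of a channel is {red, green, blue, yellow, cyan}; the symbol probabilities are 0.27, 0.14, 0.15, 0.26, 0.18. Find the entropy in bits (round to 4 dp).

H = −Σ pᵢ log₂ pᵢ.
−0.27·log₂(0.27) = 0.5100
−0.14·log₂(0.14) = 0.3971
−0.15·log₂(0.15) = 0.4105
−0.26·log₂(0.26) = 0.5053
−0.18·log₂(0.18) = 0.4453
Sum ≈ 2.2683 → 2.2683 bits.

2.2683 bits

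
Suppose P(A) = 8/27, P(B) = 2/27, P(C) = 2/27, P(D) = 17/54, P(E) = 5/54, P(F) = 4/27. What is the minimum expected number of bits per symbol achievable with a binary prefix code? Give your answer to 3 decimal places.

Repeatedly combine the two least-probable nodes; the expected code length is the sum of the merged weights.
merge 2/27 + 2/27 → 4/27
merge 5/54 + 4/27 → 13/54
merge 4/27 + 13/54 → 7/18
merge 8/27 + 17/54 → 11/18
merge 7/18 + 11/18 → 1
L = 4/27 + 13/54 + 7/18 + 11/18 + 1 = 43/18 ≈ 2.389 bits/symbol.

2.389 bits/symbol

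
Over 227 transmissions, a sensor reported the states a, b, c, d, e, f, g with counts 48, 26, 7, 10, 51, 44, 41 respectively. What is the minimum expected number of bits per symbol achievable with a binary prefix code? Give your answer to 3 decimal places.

Probabilities are the counts divided by 227.
Repeatedly combine the two least-probable nodes; the expected code length is the sum of the merged weights.
merge 7/227 + 10/227 → 17/227
merge 17/227 + 26/227 → 43/227
merge 41/227 + 43/227 → 84/227
merge 44/227 + 48/227 → 92/227
merge 51/227 + 84/227 → 135/227
merge 92/227 + 135/227 → 1
L = 17/227 + 43/227 + 84/227 + 92/227 + 135/227 + 1 = 598/227 ≈ 2.634 bits/symbol.

2.634 bits/symbol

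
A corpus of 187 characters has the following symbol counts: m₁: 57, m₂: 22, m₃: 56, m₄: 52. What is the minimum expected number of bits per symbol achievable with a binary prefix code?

Probabilities are the counts divided by 187.
Repeatedly combine the two least-probable nodes; the expected code length is the sum of the merged weights.
merge 2/17 + 52/187 → 74/187
merge 56/187 + 57/187 → 113/187
merge 74/187 + 113/187 → 1
L = 74/187 + 113/187 + 1 = 2 bits/symbol.

2 bits/symbol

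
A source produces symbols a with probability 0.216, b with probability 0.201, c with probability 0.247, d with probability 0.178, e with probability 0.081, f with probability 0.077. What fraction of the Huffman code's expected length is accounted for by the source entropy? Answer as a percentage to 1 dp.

Entropy H = −Σ p log₂ p ≈ 2.4629 bits.
Huffman merges: 77/1000+81/1000→79/500; 79/500+89/500→42/125; 201/1000+27/125→417/1000; 247/1000+42/125→583/1000; 417/1000+583/1000→1. L = 1247/500 ≈ 2.4940.
Efficiency = H/L = 2.4629/2.4940 = 98.8%.

98.8%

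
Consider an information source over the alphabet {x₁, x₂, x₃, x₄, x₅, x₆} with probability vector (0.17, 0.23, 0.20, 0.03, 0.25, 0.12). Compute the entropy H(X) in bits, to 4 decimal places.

H = −Σ pᵢ log₂ pᵢ.
−0.17·log₂(0.17) = 0.4346
−0.23·log₂(0.23) = 0.4877
−0.20·log₂(0.20) = 0.4644
−0.03·log₂(0.03) = 0.1518
−0.25·log₂(0.25) = 0.5000
−0.12·log₂(0.12) = 0.3671
Sum ≈ 2.4055 → 2.4055 bits.

2.4055 bits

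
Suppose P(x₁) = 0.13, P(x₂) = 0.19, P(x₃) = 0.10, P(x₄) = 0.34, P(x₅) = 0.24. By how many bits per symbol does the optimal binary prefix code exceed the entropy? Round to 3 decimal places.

0.037 bits

Entropy H = −Σ p log₂ p ≈ 2.1934 bits.
Huffman merges: 1/10+13/100→23/100; 19/100+23/100→21/50; 6/25+17/50→29/50; 21/50+29/50→1. L = 223/100 ≈ 2.2300.
L − H = 2.2300 − 2.1934 = 0.037 bits.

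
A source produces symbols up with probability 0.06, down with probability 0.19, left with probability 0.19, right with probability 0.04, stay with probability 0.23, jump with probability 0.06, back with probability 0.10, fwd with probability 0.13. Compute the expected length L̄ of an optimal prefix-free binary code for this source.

Repeatedly combine the two least-probable nodes; the expected code length is the sum of the merged weights.
merge 1/25 + 3/50 → 1/10
merge 3/50 + 1/10 → 4/25
merge 1/10 + 13/100 → 23/100
merge 4/25 + 19/100 → 7/20
merge 19/100 + 23/100 → 21/50
merge 23/100 + 7/20 → 29/50
merge 21/50 + 29/50 → 1
L = 1/10 + 4/25 + 23/100 + 7/20 + 21/50 + 29/50 + 1 = 71/25 = 2.84 bits/symbol.

2.84 bits/symbol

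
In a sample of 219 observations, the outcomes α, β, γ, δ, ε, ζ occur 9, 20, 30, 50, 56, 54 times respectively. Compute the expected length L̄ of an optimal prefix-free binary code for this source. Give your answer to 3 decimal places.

2.402 bits/symbol

Probabilities are the counts divided by 219.
Repeatedly combine the two least-probable nodes; the expected code length is the sum of the merged weights.
merge 3/73 + 20/219 → 29/219
merge 29/219 + 10/73 → 59/219
merge 50/219 + 18/73 → 104/219
merge 56/219 + 59/219 → 115/219
merge 104/219 + 115/219 → 1
L = 29/219 + 59/219 + 104/219 + 115/219 + 1 = 526/219 ≈ 2.402 bits/symbol.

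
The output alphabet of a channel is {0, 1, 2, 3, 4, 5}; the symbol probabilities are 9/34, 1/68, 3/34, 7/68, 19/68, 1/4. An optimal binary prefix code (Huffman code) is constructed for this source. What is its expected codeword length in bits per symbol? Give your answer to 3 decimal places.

2.309 bits/symbol

Repeatedly combine the two least-probable nodes; the expected code length is the sum of the merged weights.
merge 1/68 + 3/34 → 7/68
merge 7/68 + 7/68 → 7/34
merge 7/34 + 1/4 → 31/68
merge 9/34 + 19/68 → 37/68
merge 31/68 + 37/68 → 1
L = 7/68 + 7/34 + 31/68 + 37/68 + 1 = 157/68 ≈ 2.309 bits/symbol.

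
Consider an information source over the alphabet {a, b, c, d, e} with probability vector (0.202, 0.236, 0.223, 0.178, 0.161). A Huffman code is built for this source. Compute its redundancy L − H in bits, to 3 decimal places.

0.031 bits

Entropy H = −Σ p log₂ p ≈ 2.3080 bits.
Huffman merges: 161/1000+89/500→339/1000; 101/500+223/1000→17/40; 59/250+339/1000→23/40; 17/40+23/40→1. L = 2339/1000 ≈ 2.3390.
L − H = 2.3390 − 2.3080 = 0.031 bits.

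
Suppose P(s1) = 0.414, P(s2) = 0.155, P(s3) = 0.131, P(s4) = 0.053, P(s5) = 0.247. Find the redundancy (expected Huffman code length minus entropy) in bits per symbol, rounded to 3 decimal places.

Entropy H = −Σ p log₂ p ≈ 2.0507 bits.
Huffman merges: 53/1000+131/1000→23/125; 31/200+23/125→339/1000; 247/1000+339/1000→293/500; 207/500+293/500→1. L = 2109/1000 ≈ 2.1090.
L − H = 2.1090 − 2.0507 = 0.058 bits.

0.058 bits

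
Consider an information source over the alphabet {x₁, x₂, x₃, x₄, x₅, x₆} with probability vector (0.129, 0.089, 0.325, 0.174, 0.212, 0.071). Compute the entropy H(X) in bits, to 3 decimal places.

2.403 bits

H = −Σ pᵢ log₂ pᵢ.
−0.129·log₂(0.129) = 0.3811
−0.089·log₂(0.089) = 0.3106
−0.325·log₂(0.325) = 0.5270
−0.174·log₂(0.174) = 0.4390
−0.212·log₂(0.212) = 0.4744
−0.071·log₂(0.071) = 0.2709
Sum ≈ 2.4031 → 2.403 bits.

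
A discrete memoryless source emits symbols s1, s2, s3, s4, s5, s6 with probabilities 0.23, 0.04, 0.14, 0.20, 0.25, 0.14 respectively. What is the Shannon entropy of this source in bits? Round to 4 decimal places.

H = −Σ pᵢ log₂ pᵢ.
−0.23·log₂(0.23) = 0.4877
−0.04·log₂(0.04) = 0.1858
−0.14·log₂(0.14) = 0.3971
−0.20·log₂(0.20) = 0.4644
−0.25·log₂(0.25) = 0.5000
−0.14·log₂(0.14) = 0.3971
Sum ≈ 2.4320 → 2.4320 bits.

2.4320 bits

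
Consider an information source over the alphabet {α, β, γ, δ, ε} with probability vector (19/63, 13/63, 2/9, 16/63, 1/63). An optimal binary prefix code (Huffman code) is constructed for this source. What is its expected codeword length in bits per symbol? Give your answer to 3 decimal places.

2.222 bits/symbol

Repeatedly combine the two least-probable nodes; the expected code length is the sum of the merged weights.
merge 1/63 + 13/63 → 2/9
merge 2/9 + 2/9 → 4/9
merge 16/63 + 19/63 → 5/9
merge 4/9 + 5/9 → 1
L = 2/9 + 4/9 + 5/9 + 1 = 20/9 ≈ 2.222 bits/symbol.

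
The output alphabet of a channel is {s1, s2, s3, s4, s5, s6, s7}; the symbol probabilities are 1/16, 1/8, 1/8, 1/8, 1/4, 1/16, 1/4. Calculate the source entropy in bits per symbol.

Each probability is a power of 1/2, so log₂(1/p) is an integer.
H = Σ p·log₂(1/p) = 1/16·4 + 1/8·3 + 1/8·3 + 1/8·3 + 1/4·2 + 1/16·4 + 1/4·2 = 2.625 bits.

2.625 bits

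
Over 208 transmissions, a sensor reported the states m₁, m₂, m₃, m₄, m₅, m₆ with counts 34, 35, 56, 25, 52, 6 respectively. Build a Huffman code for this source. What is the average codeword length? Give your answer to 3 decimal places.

Probabilities are the counts divided by 208.
Repeatedly combine the two least-probable nodes; the expected code length is the sum of the merged weights.
merge 3/104 + 25/208 → 31/208
merge 31/208 + 17/104 → 5/16
merge 35/208 + 1/4 → 87/208
merge 7/26 + 5/16 → 121/208
merge 87/208 + 121/208 → 1
L = 31/208 + 5/16 + 87/208 + 121/208 + 1 = 32/13 ≈ 2.462 bits/symbol.

2.462 bits/symbol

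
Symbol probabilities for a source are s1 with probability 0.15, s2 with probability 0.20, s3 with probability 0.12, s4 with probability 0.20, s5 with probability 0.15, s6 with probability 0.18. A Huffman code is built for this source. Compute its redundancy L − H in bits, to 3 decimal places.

Entropy H = −Σ p log₂ p ≈ 2.5622 bits.
Huffman merges: 3/25+3/20→27/100; 3/20+9/50→33/100; 1/5+1/5→2/5; 27/100+33/100→3/5; 2/5+3/5→1. L = 13/5 ≈ 2.6000.
L − H = 2.6000 − 2.5622 = 0.038 bits.

0.038 bits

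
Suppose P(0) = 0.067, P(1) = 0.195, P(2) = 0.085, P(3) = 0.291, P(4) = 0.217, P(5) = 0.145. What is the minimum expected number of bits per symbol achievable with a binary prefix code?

Repeatedly combine the two least-probable nodes; the expected code length is the sum of the merged weights.
merge 67/1000 + 17/200 → 19/125
merge 29/200 + 19/125 → 297/1000
merge 39/200 + 217/1000 → 103/250
merge 291/1000 + 297/1000 → 147/250
merge 103/250 + 147/250 → 1
L = 19/125 + 297/1000 + 103/250 + 147/250 + 1 = 2449/1000 = 2.449 bits/symbol.

2.449 bits/symbol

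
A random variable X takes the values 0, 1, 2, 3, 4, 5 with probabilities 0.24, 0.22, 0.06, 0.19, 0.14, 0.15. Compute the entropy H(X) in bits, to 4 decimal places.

2.4811 bits

H = −Σ pᵢ log₂ pᵢ.
−0.24·log₂(0.24) = 0.4941
−0.22·log₂(0.22) = 0.4806
−0.06·log₂(0.06) = 0.2435
−0.19·log₂(0.19) = 0.4552
−0.14·log₂(0.14) = 0.3971
−0.15·log₂(0.15) = 0.4105
Sum ≈ 2.4811 → 2.4811 bits.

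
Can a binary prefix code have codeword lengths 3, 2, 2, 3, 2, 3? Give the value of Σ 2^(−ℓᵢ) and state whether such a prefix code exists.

1.125; no

With common denominator 2^3 = 8: Σ 2^(−ℓᵢ) = 1/8 + 2/8 + 2/8 + 1/8 + 2/8 + 1/8 = 9/8 = 1.125.
Kraft's inequality requires Σ ≤ 1; here Σ = 1.125 > 1, so no such prefix code exists.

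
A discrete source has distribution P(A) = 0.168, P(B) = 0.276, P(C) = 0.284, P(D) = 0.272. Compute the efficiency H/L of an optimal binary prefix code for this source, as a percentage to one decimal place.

Entropy H = −Σ p log₂ p ≈ 1.9716 bits.
Huffman merges: 21/125+34/125→11/25; 69/250+71/250→14/25; 11/25+14/25→1. L = 2 ≈ 2.0000.
Efficiency = H/L = 1.9716/2.0000 = 98.6%.

98.6%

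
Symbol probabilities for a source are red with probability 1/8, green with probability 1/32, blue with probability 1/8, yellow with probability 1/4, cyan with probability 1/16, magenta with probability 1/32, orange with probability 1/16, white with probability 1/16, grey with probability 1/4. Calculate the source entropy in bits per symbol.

2.8125 bits

Each probability is a power of 1/2, so log₂(1/p) is an integer.
H = Σ p·log₂(1/p) = 1/8·3 + 1/32·5 + 1/8·3 + 1/4·2 + 1/16·4 + 1/32·5 + 1/16·4 + 1/16·4 + 1/4·2 = 2.8125 bits.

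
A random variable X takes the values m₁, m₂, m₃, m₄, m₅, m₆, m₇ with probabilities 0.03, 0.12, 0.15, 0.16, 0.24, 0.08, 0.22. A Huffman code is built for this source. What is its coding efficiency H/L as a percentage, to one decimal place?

Entropy H = −Σ p log₂ p ≈ 2.6186 bits.
Huffman merges: 3/100+2/25→11/100; 11/100+3/25→23/100; 3/20+4/25→31/100; 11/50+23/100→9/20; 6/25+31/100→11/20; 9/20+11/20→1. L = 53/20 ≈ 2.6500.
Efficiency = H/L = 2.6186/2.6500 = 98.8%.

98.8%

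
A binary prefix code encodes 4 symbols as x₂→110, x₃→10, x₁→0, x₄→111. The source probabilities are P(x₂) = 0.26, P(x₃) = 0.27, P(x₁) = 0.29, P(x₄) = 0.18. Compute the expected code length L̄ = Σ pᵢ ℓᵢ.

2.15 bits/symbol

L̄ = Σ pᵢ·ℓᵢ = 0.26·3 + 0.27·2 + 0.29·1 + 0.18·3 = 2.15 bits/symbol.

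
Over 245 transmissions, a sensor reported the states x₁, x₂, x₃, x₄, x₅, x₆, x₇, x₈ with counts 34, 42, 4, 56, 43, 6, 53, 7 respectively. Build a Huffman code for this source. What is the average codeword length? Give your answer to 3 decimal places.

Probabilities are the counts divided by 245.
Repeatedly combine the two least-probable nodes; the expected code length is the sum of the merged weights.
merge 4/245 + 6/245 → 2/49
merge 1/35 + 2/49 → 17/245
merge 17/245 + 34/245 → 51/245
merge 6/35 + 43/245 → 17/49
merge 51/245 + 53/245 → 104/245
merge 8/35 + 17/49 → 141/245
merge 104/245 + 141/245 → 1
L = 2/49 + 17/245 + 51/245 + 17/49 + 104/245 + 141/245 + 1 = 653/245 ≈ 2.665 bits/symbol.

2.665 bits/symbol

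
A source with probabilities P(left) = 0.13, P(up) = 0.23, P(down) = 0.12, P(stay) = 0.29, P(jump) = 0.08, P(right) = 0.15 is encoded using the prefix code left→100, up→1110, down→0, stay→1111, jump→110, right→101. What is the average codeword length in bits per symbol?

L̄ = Σ pᵢ·ℓᵢ = 0.13·3 + 0.23·4 + 0.12·1 + 0.29·4 + 0.08·3 + 0.15·3 = 3.28 bits/symbol.

3.28 bits/symbol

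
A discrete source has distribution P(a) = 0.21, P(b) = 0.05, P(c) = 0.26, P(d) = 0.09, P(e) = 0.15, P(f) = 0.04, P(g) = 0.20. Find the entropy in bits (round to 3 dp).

H = −Σ pᵢ log₂ pᵢ.
−0.21·log₂(0.21) = 0.4728
−0.05·log₂(0.05) = 0.2161
−0.26·log₂(0.26) = 0.5053
−0.09·log₂(0.09) = 0.3127
−0.15·log₂(0.15) = 0.4105
−0.04·log₂(0.04) = 0.1858
−0.20·log₂(0.20) = 0.4644
Sum ≈ 2.5675 → 2.568 bits.

2.568 bits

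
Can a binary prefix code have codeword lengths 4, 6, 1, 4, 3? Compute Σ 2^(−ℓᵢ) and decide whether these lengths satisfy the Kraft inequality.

0.765625; yes

With common denominator 2^6 = 64: Σ 2^(−ℓᵢ) = 4/64 + 1/64 + 32/64 + 4/64 + 8/64 = 49/64 = 0.765625.
Kraft's inequality requires Σ ≤ 1; here Σ = 0.765625 ≤ 1, so such a prefix code exists.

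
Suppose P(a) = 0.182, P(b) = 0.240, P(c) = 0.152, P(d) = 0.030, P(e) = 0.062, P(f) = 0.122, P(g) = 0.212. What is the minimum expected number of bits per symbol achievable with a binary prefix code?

2.64 bits/symbol

Repeatedly combine the two least-probable nodes; the expected code length is the sum of the merged weights.
merge 3/100 + 31/500 → 23/250
merge 23/250 + 61/500 → 107/500
merge 19/125 + 91/500 → 167/500
merge 53/250 + 107/500 → 213/500
merge 6/25 + 167/500 → 287/500
merge 213/500 + 287/500 → 1
L = 23/250 + 107/500 + 167/500 + 213/500 + 287/500 + 1 = 66/25 = 2.64 bits/symbol.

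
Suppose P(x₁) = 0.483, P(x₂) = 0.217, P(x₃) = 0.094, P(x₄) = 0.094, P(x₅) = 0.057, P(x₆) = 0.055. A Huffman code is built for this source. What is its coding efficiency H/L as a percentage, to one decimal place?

98.8%

Entropy H = −Σ p log₂ p ≈ 2.0924 bits.
Huffman merges: 11/200+57/1000→14/125; 47/500+47/500→47/250; 14/125+47/250→3/10; 217/1000+3/10→517/1000; 483/1000+517/1000→1. L = 2117/1000 ≈ 2.1170.
Efficiency = H/L = 2.0924/2.1170 = 98.8%.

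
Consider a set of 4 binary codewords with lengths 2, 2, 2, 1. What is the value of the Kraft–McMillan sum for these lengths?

1.25

With common denominator 2^2 = 4: Σ 2^(−ℓᵢ) = 1/4 + 1/4 + 1/4 + 2/4 = 5/4 = 1.25.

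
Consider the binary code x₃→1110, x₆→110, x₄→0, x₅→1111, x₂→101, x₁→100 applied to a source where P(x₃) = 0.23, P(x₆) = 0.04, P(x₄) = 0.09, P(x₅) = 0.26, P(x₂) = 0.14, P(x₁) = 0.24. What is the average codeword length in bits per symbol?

3.31 bits/symbol

L̄ = Σ pᵢ·ℓᵢ = 0.23·4 + 0.04·3 + 0.09·1 + 0.26·4 + 0.14·3 + 0.24·3 = 3.31 bits/symbol.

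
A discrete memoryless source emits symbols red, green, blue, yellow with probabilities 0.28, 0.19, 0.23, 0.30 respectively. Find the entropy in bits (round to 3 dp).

1.978 bits

H = −Σ pᵢ log₂ pᵢ.
−0.28·log₂(0.28) = 0.5142
−0.19·log₂(0.19) = 0.4552
−0.23·log₂(0.23) = 0.4877
−0.30·log₂(0.30) = 0.5211
Sum ≈ 1.9782 → 1.978 bits.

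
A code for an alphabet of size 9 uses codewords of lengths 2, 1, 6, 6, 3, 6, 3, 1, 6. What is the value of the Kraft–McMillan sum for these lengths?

1.5625

With common denominator 2^6 = 64: Σ 2^(−ℓᵢ) = 16/64 + 32/64 + 1/64 + 1/64 + 8/64 + 1/64 + 8/64 + 32/64 + 1/64 = 100/64 = 1.5625.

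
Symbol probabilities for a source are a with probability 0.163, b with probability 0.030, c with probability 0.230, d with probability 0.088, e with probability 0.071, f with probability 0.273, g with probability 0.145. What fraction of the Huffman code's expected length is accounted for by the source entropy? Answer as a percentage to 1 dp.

98.6%

Entropy H = −Σ p log₂ p ≈ 2.5608 bits.
Huffman merges: 3/100+71/1000→101/1000; 11/125+101/1000→189/1000; 29/200+163/1000→77/250; 189/1000+23/100→419/1000; 273/1000+77/250→581/1000; 419/1000+581/1000→1. L = 1299/500 ≈ 2.5980.
Efficiency = H/L = 2.5608/2.5980 = 98.6%.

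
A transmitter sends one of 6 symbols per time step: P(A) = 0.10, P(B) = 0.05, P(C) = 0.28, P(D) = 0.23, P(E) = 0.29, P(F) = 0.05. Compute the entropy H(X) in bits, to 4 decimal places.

H = −Σ pᵢ log₂ pᵢ.
−0.10·log₂(0.10) = 0.3322
−0.05·log₂(0.05) = 0.2161
−0.28·log₂(0.28) = 0.5142
−0.23·log₂(0.23) = 0.4877
−0.29·log₂(0.29) = 0.5179
−0.05·log₂(0.05) = 0.2161
Sum ≈ 2.2842 → 2.2842 bits.

2.2842 bits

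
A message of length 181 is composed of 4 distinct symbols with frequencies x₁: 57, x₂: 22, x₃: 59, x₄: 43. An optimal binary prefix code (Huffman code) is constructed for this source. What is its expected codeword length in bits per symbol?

Probabilities are the counts divided by 181.
Repeatedly combine the two least-probable nodes; the expected code length is the sum of the merged weights.
merge 22/181 + 43/181 → 65/181
merge 57/181 + 59/181 → 116/181
merge 65/181 + 116/181 → 1
L = 65/181 + 116/181 + 1 = 2 bits/symbol.

2 bits/symbol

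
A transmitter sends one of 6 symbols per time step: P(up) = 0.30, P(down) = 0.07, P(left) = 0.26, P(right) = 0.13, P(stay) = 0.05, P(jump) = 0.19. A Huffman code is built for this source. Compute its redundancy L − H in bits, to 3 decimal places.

0.021 bits

Entropy H = −Σ p log₂ p ≈ 2.3489 bits.
Huffman merges: 1/20+7/100→3/25; 3/25+13/100→1/4; 19/100+1/4→11/25; 13/50+3/10→14/25; 11/25+14/25→1. L = 237/100 ≈ 2.3700.
L − H = 2.3700 − 2.3489 = 0.021 bits.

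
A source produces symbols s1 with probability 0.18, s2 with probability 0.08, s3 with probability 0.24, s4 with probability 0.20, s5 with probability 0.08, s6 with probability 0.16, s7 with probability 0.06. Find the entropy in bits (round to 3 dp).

2.653 bits

H = −Σ pᵢ log₂ pᵢ.
−0.18·log₂(0.18) = 0.4453
−0.08·log₂(0.08) = 0.2915
−0.24·log₂(0.24) = 0.4941
−0.20·log₂(0.20) = 0.4644
−0.08·log₂(0.08) = 0.2915
−0.16·log₂(0.16) = 0.4230
−0.06·log₂(0.06) = 0.2435
Sum ≈ 2.6534 → 2.653 bits.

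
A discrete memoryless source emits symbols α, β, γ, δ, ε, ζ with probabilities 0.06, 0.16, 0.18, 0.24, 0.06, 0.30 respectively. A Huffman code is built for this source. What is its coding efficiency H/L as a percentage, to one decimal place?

98.8%

Entropy H = −Σ p log₂ p ≈ 2.3706 bits.
Huffman merges: 3/50+3/50→3/25; 3/25+4/25→7/25; 9/50+6/25→21/50; 7/25+3/10→29/50; 21/50+29/50→1. L = 12/5 ≈ 2.4000.
Efficiency = H/L = 2.3706/2.4000 = 98.8%.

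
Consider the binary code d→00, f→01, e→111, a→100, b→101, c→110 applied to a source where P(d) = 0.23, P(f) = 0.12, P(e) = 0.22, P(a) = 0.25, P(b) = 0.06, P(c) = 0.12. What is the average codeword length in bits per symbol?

L̄ = Σ pᵢ·ℓᵢ = 0.23·2 + 0.12·2 + 0.22·3 + 0.25·3 + 0.06·3 + 0.12·3 = 2.65 bits/symbol.

2.65 bits/symbol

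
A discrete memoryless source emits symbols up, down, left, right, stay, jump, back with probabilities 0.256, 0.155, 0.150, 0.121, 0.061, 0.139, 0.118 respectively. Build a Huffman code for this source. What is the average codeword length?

Repeatedly combine the two least-probable nodes; the expected code length is the sum of the merged weights.
merge 61/1000 + 59/500 → 179/1000
merge 121/1000 + 139/1000 → 13/50
merge 3/20 + 31/200 → 61/200
merge 179/1000 + 32/125 → 87/200
merge 13/50 + 61/200 → 113/200
merge 87/200 + 113/200 → 1
L = 179/1000 + 13/50 + 61/200 + 87/200 + 113/200 + 1 = 343/125 = 2.744 bits/symbol.

2.744 bits/symbol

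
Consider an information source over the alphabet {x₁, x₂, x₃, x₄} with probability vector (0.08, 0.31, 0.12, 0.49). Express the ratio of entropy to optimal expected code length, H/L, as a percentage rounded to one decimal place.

98.6%

Entropy H = −Σ p log₂ p ≈ 1.6867 bits.
Huffman merges: 2/25+3/25→1/5; 1/5+31/100→51/100; 49/100+51/100→1. L = 171/100 ≈ 1.7100.
Efficiency = H/L = 1.6867/1.7100 = 98.6%.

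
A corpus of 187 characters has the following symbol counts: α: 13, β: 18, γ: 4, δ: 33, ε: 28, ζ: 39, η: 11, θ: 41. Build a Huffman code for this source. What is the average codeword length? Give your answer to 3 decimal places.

Probabilities are the counts divided by 187.
Repeatedly combine the two least-probable nodes; the expected code length is the sum of the merged weights.
merge 4/187 + 1/17 → 15/187
merge 13/187 + 15/187 → 28/187
merge 18/187 + 28/187 → 46/187
merge 28/187 + 3/17 → 61/187
merge 39/187 + 41/187 → 80/187
merge 46/187 + 61/187 → 107/187
merge 80/187 + 107/187 → 1
L = 15/187 + 28/187 + 46/187 + 61/187 + 80/187 + 107/187 + 1 = 524/187 ≈ 2.802 bits/symbol.

2.802 bits/symbol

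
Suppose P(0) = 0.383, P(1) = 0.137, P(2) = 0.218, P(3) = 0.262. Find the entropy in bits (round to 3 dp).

1.909 bits

H = −Σ pᵢ log₂ pᵢ.
−0.383·log₂(0.383) = 0.5303
−0.137·log₂(0.137) = 0.3929
−0.218·log₂(0.218) = 0.4791
−0.262·log₂(0.262) = 0.5063
Sum ≈ 1.9085 → 1.909 bits.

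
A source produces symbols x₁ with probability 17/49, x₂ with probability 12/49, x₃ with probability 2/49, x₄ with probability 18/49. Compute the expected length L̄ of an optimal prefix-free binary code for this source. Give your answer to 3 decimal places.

Repeatedly combine the two least-probable nodes; the expected code length is the sum of the merged weights.
merge 2/49 + 12/49 → 2/7
merge 2/7 + 17/49 → 31/49
merge 18/49 + 31/49 → 1
L = 2/7 + 31/49 + 1 = 94/49 ≈ 1.918 bits/symbol.

1.918 bits/symbol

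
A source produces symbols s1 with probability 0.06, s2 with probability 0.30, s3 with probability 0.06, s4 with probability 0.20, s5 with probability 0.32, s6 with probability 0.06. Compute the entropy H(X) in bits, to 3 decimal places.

H = −Σ pᵢ log₂ pᵢ.
−0.06·log₂(0.06) = 0.2435
−0.30·log₂(0.30) = 0.5211
−0.06·log₂(0.06) = 0.2435
−0.20·log₂(0.20) = 0.4644
−0.32·log₂(0.32) = 0.5260
−0.06·log₂(0.06) = 0.2435
Sum ≈ 2.2421 → 2.242 bits.

2.242 bits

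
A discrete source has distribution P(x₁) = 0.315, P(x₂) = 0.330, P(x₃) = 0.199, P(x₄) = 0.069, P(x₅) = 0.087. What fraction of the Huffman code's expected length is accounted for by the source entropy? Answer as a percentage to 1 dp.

Entropy H = −Σ p log₂ p ≈ 2.0889 bits.
Huffman merges: 69/1000+87/1000→39/250; 39/250+199/1000→71/200; 63/200+33/100→129/200; 71/200+129/200→1. L = 539/250 ≈ 2.1560.
Efficiency = H/L = 2.0889/2.1560 = 96.9%.

96.9%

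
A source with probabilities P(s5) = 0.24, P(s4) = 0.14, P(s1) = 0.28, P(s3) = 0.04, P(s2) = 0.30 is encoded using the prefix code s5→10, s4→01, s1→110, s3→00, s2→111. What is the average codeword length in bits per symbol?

L̄ = Σ pᵢ·ℓᵢ = 0.24·2 + 0.14·2 + 0.28·3 + 0.04·2 + 0.30·3 = 2.58 bits/symbol.

2.58 bits/symbol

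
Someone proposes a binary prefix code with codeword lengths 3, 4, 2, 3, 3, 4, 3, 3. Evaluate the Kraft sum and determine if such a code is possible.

1; yes

With common denominator 2^4 = 16: Σ 2^(−ℓᵢ) = 2/16 + 1/16 + 4/16 + 2/16 + 2/16 + 1/16 + 2/16 + 2/16 = 16/16 = 1.
Kraft's inequality requires Σ ≤ 1; here Σ = 1 ≤ 1, so such a prefix code exists.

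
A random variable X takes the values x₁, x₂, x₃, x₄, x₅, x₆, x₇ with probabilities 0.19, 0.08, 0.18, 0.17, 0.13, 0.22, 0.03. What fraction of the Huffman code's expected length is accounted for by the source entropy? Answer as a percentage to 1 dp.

Entropy H = −Σ p log₂ p ≈ 2.6416 bits.
Huffman merges: 3/100+2/25→11/100; 11/100+13/100→6/25; 17/100+9/50→7/20; 19/100+11/50→41/100; 6/25+7/20→59/100; 41/100+59/100→1. L = 27/10 ≈ 2.7000.
Efficiency = H/L = 2.6416/2.7000 = 97.8%.

97.8%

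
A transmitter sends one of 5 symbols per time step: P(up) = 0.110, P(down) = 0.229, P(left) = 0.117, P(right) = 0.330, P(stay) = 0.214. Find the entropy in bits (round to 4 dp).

2.2033 bits

H = −Σ pᵢ log₂ pᵢ.
−0.110·log₂(0.110) = 0.3503
−0.229·log₂(0.229) = 0.4870
−0.117·log₂(0.117) = 0.3622
−0.330·log₂(0.330) = 0.5278
−0.214·log₂(0.214) = 0.4760
Sum ≈ 2.2033 → 2.2033 bits.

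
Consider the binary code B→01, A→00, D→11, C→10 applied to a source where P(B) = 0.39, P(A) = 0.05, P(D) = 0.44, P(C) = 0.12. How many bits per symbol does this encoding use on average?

L̄ = Σ pᵢ·ℓᵢ = 0.39·2 + 0.05·2 + 0.44·2 + 0.12·2 = 2 bits/symbol.

2 bits/symbol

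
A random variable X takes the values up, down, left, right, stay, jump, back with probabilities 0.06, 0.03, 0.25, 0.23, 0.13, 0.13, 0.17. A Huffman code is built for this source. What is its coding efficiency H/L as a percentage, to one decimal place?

Entropy H = −Σ p log₂ p ≈ 2.5828 bits.
Huffman merges: 3/100+3/50→9/100; 9/100+13/100→11/50; 13/100+17/100→3/10; 11/50+23/100→9/20; 1/4+3/10→11/20; 9/20+11/20→1. L = 261/100 ≈ 2.6100.
Efficiency = H/L = 2.5828/2.6100 = 99.0%.

99.0%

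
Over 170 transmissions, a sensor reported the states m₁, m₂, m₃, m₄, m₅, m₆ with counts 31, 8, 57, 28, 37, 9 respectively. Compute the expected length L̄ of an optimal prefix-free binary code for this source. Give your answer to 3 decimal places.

Probabilities are the counts divided by 170.
Repeatedly combine the two least-probable nodes; the expected code length is the sum of the merged weights.
merge 4/85 + 9/170 → 1/10
merge 1/10 + 14/85 → 9/34
merge 31/170 + 37/170 → 2/5
merge 9/34 + 57/170 → 3/5
merge 2/5 + 3/5 → 1
L = 1/10 + 9/34 + 2/5 + 3/5 + 1 = 201/85 ≈ 2.365 bits/symbol.

2.365 bits/symbol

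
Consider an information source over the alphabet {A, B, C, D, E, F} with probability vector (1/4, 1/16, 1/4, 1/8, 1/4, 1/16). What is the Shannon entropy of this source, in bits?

2.375 bits

Each probability is a power of 1/2, so log₂(1/p) is an integer.
H = Σ p·log₂(1/p) = 1/4·2 + 1/16·4 + 1/4·2 + 1/8·3 + 1/4·2 + 1/16·4 = 2.375 bits.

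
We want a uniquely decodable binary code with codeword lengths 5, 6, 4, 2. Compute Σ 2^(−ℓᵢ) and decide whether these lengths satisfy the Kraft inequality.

0.359375; yes

With common denominator 2^6 = 64: Σ 2^(−ℓᵢ) = 2/64 + 1/64 + 4/64 + 16/64 = 23/64 = 0.359375.
Kraft's inequality requires Σ ≤ 1; here Σ = 0.359375 ≤ 1, so such a prefix code exists.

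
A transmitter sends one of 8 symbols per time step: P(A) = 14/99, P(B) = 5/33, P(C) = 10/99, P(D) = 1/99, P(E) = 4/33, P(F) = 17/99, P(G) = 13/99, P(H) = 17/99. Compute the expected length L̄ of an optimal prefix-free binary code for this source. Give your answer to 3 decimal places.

Repeatedly combine the two least-probable nodes; the expected code length is the sum of the merged weights.
merge 1/99 + 10/99 → 1/9
merge 1/9 + 4/33 → 23/99
merge 13/99 + 14/99 → 3/11
merge 5/33 + 17/99 → 32/99
merge 17/99 + 23/99 → 40/99
merge 3/11 + 32/99 → 59/99
merge 40/99 + 59/99 → 1
L = 1/9 + 23/99 + 3/11 + 32/99 + 40/99 + 59/99 + 1 = 97/33 ≈ 2.939 bits/symbol.

2.939 bits/symbol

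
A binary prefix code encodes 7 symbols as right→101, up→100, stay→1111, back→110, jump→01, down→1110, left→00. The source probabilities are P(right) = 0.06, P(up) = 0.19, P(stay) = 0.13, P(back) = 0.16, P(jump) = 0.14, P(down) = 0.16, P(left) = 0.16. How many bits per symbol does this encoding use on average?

2.99 bits/symbol

L̄ = Σ pᵢ·ℓᵢ = 0.06·3 + 0.19·3 + 0.13·4 + 0.16·3 + 0.14·2 + 0.16·4 + 0.16·2 = 2.99 bits/symbol.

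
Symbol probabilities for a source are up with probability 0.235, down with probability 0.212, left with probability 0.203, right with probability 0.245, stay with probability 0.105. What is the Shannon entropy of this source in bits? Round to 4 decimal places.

2.2709 bits

H = −Σ pᵢ log₂ pᵢ.
−0.235·log₂(0.235) = 0.4910
−0.212·log₂(0.212) = 0.4744
−0.203·log₂(0.203) = 0.4670
−0.245·log₂(0.245) = 0.4971
−0.105·log₂(0.105) = 0.3414
Sum ≈ 2.2709 → 2.2709 bits.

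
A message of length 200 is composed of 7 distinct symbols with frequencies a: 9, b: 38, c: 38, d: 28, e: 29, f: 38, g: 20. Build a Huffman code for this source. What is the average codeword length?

2.765 bits/symbol

Probabilities are the counts divided by 200.
Repeatedly combine the two least-probable nodes; the expected code length is the sum of the merged weights.
merge 9/200 + 1/10 → 29/200
merge 7/50 + 29/200 → 57/200
merge 29/200 + 19/100 → 67/200
merge 19/100 + 19/100 → 19/50
merge 57/200 + 67/200 → 31/50
merge 19/50 + 31/50 → 1
L = 29/200 + 57/200 + 67/200 + 19/50 + 31/50 + 1 = 553/200 = 2.765 bits/symbol.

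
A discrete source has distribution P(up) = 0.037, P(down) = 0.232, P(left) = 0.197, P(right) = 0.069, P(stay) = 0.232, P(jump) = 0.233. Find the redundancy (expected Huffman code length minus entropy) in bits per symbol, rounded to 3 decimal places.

0.037 bits

Entropy H = −Σ p log₂ p ≈ 2.3715 bits.
Huffman merges: 37/1000+69/1000→53/500; 53/500+197/1000→303/1000; 29/125+29/125→58/125; 233/1000+303/1000→67/125; 58/125+67/125→1. L = 2409/1000 ≈ 2.4090.
L − H = 2.4090 − 2.3715 = 0.037 bits.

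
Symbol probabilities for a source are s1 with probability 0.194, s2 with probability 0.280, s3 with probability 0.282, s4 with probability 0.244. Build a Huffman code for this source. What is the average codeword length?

Repeatedly combine the two least-probable nodes; the expected code length is the sum of the merged weights.
merge 97/500 + 61/250 → 219/500
merge 7/25 + 141/500 → 281/500
merge 219/500 + 281/500 → 1
L = 219/500 + 281/500 + 1 = 2 bits/symbol.

2 bits/symbol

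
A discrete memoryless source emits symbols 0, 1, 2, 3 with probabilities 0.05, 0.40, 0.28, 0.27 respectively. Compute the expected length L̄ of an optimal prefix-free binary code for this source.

Repeatedly combine the two least-probable nodes; the expected code length is the sum of the merged weights.
merge 1/20 + 27/100 → 8/25
merge 7/25 + 8/25 → 3/5
merge 2/5 + 3/5 → 1
L = 8/25 + 3/5 + 1 = 48/25 = 1.92 bits/symbol.

1.92 bits/symbol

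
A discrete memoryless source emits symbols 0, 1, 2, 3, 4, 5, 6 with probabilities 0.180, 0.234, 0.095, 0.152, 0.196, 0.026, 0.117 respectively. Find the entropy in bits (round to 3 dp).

2.631 bits

H = −Σ pᵢ log₂ pᵢ.
−0.180·log₂(0.180) = 0.4453
−0.234·log₂(0.234) = 0.4903
−0.095·log₂(0.095) = 0.3226
−0.152·log₂(0.152) = 0.4131
−0.196·log₂(0.196) = 0.4608
−0.026·log₂(0.026) = 0.1369
−0.117·log₂(0.117) = 0.3622
Sum ≈ 2.6312 → 2.631 bits.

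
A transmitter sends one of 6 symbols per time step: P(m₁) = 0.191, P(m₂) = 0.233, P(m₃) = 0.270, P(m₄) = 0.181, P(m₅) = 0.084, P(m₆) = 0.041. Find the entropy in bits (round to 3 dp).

H = −Σ pᵢ log₂ pᵢ.
−0.191·log₂(0.191) = 0.4562
−0.233·log₂(0.233) = 0.4897
−0.270·log₂(0.270) = 0.5100
−0.181·log₂(0.181) = 0.4463
−0.084·log₂(0.084) = 0.3002
−0.041·log₂(0.041) = 0.1889
Sum ≈ 2.3913 → 2.391 bits.

2.391 bits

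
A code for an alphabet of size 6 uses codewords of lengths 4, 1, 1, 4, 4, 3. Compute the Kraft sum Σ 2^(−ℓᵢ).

With common denominator 2^4 = 16: Σ 2^(−ℓᵢ) = 1/16 + 8/16 + 8/16 + 1/16 + 1/16 + 2/16 = 21/16 = 1.3125.

1.3125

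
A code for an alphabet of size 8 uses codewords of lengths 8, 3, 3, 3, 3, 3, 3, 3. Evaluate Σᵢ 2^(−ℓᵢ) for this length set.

0.87890625

With common denominator 2^8 = 256: Σ 2^(−ℓᵢ) = 1/256 + 32/256 + 32/256 + 32/256 + 32/256 + 32/256 + 32/256 + 32/256 = 225/256 = 0.87890625.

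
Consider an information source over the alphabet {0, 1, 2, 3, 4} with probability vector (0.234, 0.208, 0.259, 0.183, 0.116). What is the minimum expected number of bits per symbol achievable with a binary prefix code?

Repeatedly combine the two least-probable nodes; the expected code length is the sum of the merged weights.
merge 29/250 + 183/1000 → 299/1000
merge 26/125 + 117/500 → 221/500
merge 259/1000 + 299/1000 → 279/500
merge 221/500 + 279/500 → 1
L = 299/1000 + 221/500 + 279/500 + 1 = 2299/1000 = 2.299 bits/symbol.

2.299 bits/symbol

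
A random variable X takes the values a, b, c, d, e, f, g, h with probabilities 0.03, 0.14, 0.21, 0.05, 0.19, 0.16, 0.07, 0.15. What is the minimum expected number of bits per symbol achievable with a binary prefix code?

Repeatedly combine the two least-probable nodes; the expected code length is the sum of the merged weights.
merge 3/100 + 1/20 → 2/25
merge 7/100 + 2/25 → 3/20
merge 7/50 + 3/20 → 29/100
merge 3/20 + 4/25 → 31/100
merge 19/100 + 21/100 → 2/5
merge 29/100 + 31/100 → 3/5
merge 2/5 + 3/5 → 1
L = 2/25 + 3/20 + 29/100 + 31/100 + 2/5 + 3/5 + 1 = 283/100 = 2.83 bits/symbol.

2.83 bits/symbol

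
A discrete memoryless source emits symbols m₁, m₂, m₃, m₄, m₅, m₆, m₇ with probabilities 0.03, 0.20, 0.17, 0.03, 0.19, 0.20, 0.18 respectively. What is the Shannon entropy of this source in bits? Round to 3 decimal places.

H = −Σ pᵢ log₂ pᵢ.
−0.03·log₂(0.03) = 0.1518
−0.20·log₂(0.20) = 0.4644
−0.17·log₂(0.17) = 0.4346
−0.03·log₂(0.03) = 0.1518
−0.19·log₂(0.19) = 0.4552
−0.20·log₂(0.20) = 0.4644
−0.18·log₂(0.18) = 0.4453
Sum ≈ 2.5674 → 2.567 bits.

2.567 bits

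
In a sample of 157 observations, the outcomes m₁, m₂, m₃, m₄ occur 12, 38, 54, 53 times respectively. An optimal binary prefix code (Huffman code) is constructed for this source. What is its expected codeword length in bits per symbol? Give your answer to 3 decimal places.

1.975 bits/symbol

Probabilities are the counts divided by 157.
Repeatedly combine the two least-probable nodes; the expected code length is the sum of the merged weights.
merge 12/157 + 38/157 → 50/157
merge 50/157 + 53/157 → 103/157
merge 54/157 + 103/157 → 1
L = 50/157 + 103/157 + 1 = 310/157 ≈ 1.975 bits/symbol.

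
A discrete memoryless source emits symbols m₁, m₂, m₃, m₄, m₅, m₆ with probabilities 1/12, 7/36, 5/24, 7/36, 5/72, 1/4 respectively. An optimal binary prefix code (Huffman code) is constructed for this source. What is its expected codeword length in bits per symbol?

2.5 bits/symbol

Repeatedly combine the two least-probable nodes; the expected code length is the sum of the merged weights.
merge 5/72 + 1/12 → 11/72
merge 11/72 + 7/36 → 25/72
merge 7/36 + 5/24 → 29/72
merge 1/4 + 25/72 → 43/72
merge 29/72 + 43/72 → 1
L = 11/72 + 25/72 + 29/72 + 43/72 + 1 = 5/2 = 2.5 bits/symbol.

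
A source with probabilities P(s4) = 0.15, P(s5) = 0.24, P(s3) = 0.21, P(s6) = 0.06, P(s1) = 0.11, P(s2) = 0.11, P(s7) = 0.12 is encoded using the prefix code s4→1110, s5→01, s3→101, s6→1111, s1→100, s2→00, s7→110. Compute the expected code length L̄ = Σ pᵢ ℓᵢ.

L̄ = Σ pᵢ·ℓᵢ = 0.15·4 + 0.24·2 + 0.21·3 + 0.06·4 + 0.11·3 + 0.11·2 + 0.12·3 = 2.86 bits/symbol.

2.86 bits/symbol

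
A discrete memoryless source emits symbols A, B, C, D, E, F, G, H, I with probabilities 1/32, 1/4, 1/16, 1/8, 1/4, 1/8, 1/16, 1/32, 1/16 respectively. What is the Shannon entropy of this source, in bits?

Each probability is a power of 1/2, so log₂(1/p) is an integer.
H = Σ p·log₂(1/p) = 1/32·5 + 1/4·2 + 1/16·4 + 1/8·3 + 1/4·2 + 1/8·3 + 1/16·4 + 1/32·5 + 1/16·4 = 2.8125 bits.

2.8125 bits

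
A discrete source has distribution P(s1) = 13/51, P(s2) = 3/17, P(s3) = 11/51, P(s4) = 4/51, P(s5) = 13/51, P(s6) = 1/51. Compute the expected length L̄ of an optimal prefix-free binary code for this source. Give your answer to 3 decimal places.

Repeatedly combine the two least-probable nodes; the expected code length is the sum of the merged weights.
merge 1/51 + 4/51 → 5/51
merge 5/51 + 3/17 → 14/51
merge 11/51 + 13/51 → 8/17
merge 13/51 + 14/51 → 9/17
merge 8/17 + 9/17 → 1
L = 5/51 + 14/51 + 8/17 + 9/17 + 1 = 121/51 ≈ 2.373 bits/symbol.

2.373 bits/symbol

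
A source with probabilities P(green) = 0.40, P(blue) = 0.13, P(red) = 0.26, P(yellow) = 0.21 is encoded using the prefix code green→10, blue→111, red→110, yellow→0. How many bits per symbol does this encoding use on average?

2.18 bits/symbol

L̄ = Σ pᵢ·ℓᵢ = 0.40·2 + 0.13·3 + 0.26·3 + 0.21·1 = 2.18 bits/symbol.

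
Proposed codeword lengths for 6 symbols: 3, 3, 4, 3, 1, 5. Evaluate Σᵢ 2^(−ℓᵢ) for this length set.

0.96875

With common denominator 2^5 = 32: Σ 2^(−ℓᵢ) = 4/32 + 4/32 + 2/32 + 4/32 + 16/32 + 1/32 = 31/32 = 0.96875.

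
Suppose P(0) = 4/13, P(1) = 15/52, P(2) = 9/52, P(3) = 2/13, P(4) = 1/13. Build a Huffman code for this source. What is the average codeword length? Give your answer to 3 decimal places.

2.231 bits/symbol

Repeatedly combine the two least-probable nodes; the expected code length is the sum of the merged weights.
merge 1/13 + 2/13 → 3/13
merge 9/52 + 3/13 → 21/52
merge 15/52 + 4/13 → 31/52
merge 21/52 + 31/52 → 1
L = 3/13 + 21/52 + 31/52 + 1 = 29/13 ≈ 2.231 bits/symbol.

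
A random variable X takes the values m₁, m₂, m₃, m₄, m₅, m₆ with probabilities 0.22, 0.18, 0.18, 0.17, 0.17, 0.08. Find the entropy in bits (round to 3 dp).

2.532 bits

H = −Σ pᵢ log₂ pᵢ.
−0.22·log₂(0.22) = 0.4806
−0.18·log₂(0.18) = 0.4453
−0.18·log₂(0.18) = 0.4453
−0.17·log₂(0.17) = 0.4346
−0.17·log₂(0.17) = 0.4346
−0.08·log₂(0.08) = 0.2915
Sum ≈ 2.5319 → 2.532 bits.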